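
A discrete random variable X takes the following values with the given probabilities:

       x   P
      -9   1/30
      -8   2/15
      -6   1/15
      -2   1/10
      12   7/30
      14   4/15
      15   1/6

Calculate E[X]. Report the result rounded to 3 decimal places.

7.067

E[X] = (1/30)·(-9) + (2/15)·(-8) + (1/15)·(-6) + (1/10)·(-2) + (7/30)·12 + (4/15)·14 + (1/6)·15
     = 106/15 ≈ 7.067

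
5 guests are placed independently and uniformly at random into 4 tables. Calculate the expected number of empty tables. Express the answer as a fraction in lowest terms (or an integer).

Let Xⱼ=1 if table j is empty. P(Xⱼ=1) = ((4-1)/4)^5 = 243/1024.
By linearity, E[#empty] = 4·243/1024 = 243/256.

243/256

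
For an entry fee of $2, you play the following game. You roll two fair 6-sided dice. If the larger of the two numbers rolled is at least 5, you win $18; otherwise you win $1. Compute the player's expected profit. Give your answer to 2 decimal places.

$8.44

E[payout] = (4/9)·1 + (5/9)·18 = 94/9
Expected profit = 94/9 − 2 = 76/9 ≈ $8.44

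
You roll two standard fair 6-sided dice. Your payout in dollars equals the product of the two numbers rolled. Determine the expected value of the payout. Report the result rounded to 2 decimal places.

Distribution of the product of the two numbers rolled: 1 w.p. 1/36, 2 w.p. 1/18, 3 w.p. 1/18, 4 w.p. 1/12, 5 w.p. 1/18, 6 w.p. 1/9, …
E[payout] = (1/36)·1 + (1/18)·2 + (1/18)·3 + (1/12)·4 + (1/18)·5 + (1/9)·6 + (1/18)·8 + (1/36)·9 + (1/18)·10 + (1/9)·12 + (1/18)·15 + (1/36)·16 + (1/18)·18 + (1/18)·20 + (1/18)·24 + (1/36)·25 + (1/18)·30 + (1/36)·36 = 49/4
≈ $12.25

$12.25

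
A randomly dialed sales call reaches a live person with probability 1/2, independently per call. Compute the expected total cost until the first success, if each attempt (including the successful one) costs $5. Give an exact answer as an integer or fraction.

E[#attempts] = 1/p = 2; E[cost] = 5·2 = 10.

$10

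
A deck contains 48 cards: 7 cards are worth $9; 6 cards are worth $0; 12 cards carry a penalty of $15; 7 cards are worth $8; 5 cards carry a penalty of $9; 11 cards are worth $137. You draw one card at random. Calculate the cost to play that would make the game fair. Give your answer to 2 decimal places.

E[payout] = (7/48)·9 + (6/48)·0 + (12/48)·(-15) + (7/48)·8 + (5/48)·(-9) + (11/48)·137 = 467/16
Fair fee = E[payout] = 467/16 ≈ $29.19

$29.19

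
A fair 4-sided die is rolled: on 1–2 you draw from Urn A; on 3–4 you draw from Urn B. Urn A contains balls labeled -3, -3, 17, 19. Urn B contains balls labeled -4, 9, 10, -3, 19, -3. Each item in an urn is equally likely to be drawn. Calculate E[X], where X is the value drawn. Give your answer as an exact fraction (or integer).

E[X | Urn A] = (-3 − 3 + 17 + 19)/4 = 15/2
E[X | Urn B] = (-4 + 9 + 10 − 3 + 19 − 3)/6 = 14/3
E[X] = (1/2)·15/2 + (1/2)·14/3 = 73/12

73/12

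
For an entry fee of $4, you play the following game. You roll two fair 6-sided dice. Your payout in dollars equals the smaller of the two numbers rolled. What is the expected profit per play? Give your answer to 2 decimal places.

-$1.47

Distribution of the smaller of the two numbers rolled: 1 w.p. 11/36, 2 w.p. 1/4, 3 w.p. 7/36, 4 w.p. 5/36, 5 w.p. 1/12, 6 w.p. 1/36
E[payout] = (11/36)·1 + (1/4)·2 + (7/36)·3 + (5/36)·4 + (1/12)·5 + (1/36)·6 = 91/36
Expected profit = 91/36 − 4 = -53/36 ≈ -$1.47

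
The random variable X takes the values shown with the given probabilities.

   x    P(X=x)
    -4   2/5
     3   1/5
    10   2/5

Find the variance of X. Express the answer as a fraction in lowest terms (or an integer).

196/5

E[X] = (2/5)·(-4) + (1/5)·3 + (2/5)·10 = 3
E[X²] = (2/5)·16 + (1/5)·9 + (2/5)·100 = 241/5
Var(X) = 241/5 − (3)² = 196/5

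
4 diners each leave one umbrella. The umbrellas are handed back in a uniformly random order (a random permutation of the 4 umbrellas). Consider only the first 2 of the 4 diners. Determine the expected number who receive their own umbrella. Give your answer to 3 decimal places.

0.500

Let Xᵢ = 1 if person i gets their own umbrella. For each i, P(Xᵢ=1) = 1/4.
By linearity of expectation, E[X₁+…+X_2] = 2·(1/4) = 1/2.
≈ 0.500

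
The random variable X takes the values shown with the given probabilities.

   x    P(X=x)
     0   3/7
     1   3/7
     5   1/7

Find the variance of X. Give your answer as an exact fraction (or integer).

E[X] = (3/7)·0 + (3/7)·1 + (1/7)·5 = 8/7
E[X²] = (3/7)·0 + (3/7)·1 + (1/7)·25 = 4
Var(X) = 4 − (8/7)² = 132/49

132/49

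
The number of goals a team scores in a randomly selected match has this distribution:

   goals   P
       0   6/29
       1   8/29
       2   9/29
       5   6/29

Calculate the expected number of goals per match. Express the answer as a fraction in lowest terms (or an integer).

56/29

E[X] = (6/29)·0 + (8/29)·1 + (9/29)·2 + (6/29)·5
     = 56/29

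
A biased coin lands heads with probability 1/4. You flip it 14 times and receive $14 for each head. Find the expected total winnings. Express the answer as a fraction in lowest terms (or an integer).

$49

E[#heads] = 14·1/4 = 7/2 (linearity over flips).
E[winnings] = 14·7/2 = 49.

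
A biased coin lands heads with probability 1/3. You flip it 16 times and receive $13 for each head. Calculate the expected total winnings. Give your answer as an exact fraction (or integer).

208/3 dollars

E[#heads] = 16·1/3 = 16/3 (linearity over flips).
E[winnings] = 13·16/3 = 208/3.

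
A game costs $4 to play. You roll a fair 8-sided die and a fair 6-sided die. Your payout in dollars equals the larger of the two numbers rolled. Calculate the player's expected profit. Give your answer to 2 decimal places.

$1.23

Distribution of the larger of the two numbers rolled: 1 w.p. 1/48, 2 w.p. 1/16, 3 w.p. 5/48, 4 w.p. 7/48, 5 w.p. 3/16, 6 w.p. 11/48, …
E[payout] = (1/48)·1 + (1/16)·2 + (5/48)·3 + (7/48)·4 + (3/16)·5 + (11/48)·6 + (1/8)·7 + (1/8)·8 = 251/48
Expected profit = 251/48 − 4 = 59/48 ≈ $1.23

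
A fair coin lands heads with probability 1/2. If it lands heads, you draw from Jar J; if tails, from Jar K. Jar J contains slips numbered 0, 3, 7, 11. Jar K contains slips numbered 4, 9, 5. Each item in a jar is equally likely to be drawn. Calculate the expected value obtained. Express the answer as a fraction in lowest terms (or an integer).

45/8

E[X | Jar J] = (0 + 3 + 7 + 11)/4 = 21/4
E[X | Jar K] = (4 + 9 + 5)/3 = 6
E[X] = (1/2)·21/4 + (1/2)·6 = 45/8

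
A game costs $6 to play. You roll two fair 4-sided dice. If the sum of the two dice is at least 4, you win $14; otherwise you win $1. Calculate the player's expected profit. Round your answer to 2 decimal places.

E[payout] = (3/16)·1 + (13/16)·14 = 185/16
Expected profit = 185/16 − 6 = 89/16 ≈ $5.56

$5.56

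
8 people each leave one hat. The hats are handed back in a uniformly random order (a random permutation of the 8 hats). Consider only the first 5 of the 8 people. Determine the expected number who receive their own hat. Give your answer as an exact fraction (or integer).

Let Xᵢ = 1 if person i gets their own hat. For each i, P(Xᵢ=1) = 1/8.
By linearity of expectation, E[X₁+…+X_5] = 5·(1/8) = 5/8.

5/8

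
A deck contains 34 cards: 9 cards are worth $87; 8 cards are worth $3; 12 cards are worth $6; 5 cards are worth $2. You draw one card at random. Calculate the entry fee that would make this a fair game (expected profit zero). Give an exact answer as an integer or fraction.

889/34 dollars

E[payout] = (9/34)·87 + (8/34)·3 + (12/34)·6 + (5/34)·2 = 889/34
Fair fee = E[payout] = 889/34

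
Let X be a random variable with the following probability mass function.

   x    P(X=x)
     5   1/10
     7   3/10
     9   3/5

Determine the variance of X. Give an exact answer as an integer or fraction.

9/5

E[X] = (1/10)·5 + (3/10)·7 + (3/5)·9 = 8
E[X²] = (1/10)·25 + (3/10)·49 + (3/5)·81 = 329/5
Var(X) = 329/5 − (8)² = 9/5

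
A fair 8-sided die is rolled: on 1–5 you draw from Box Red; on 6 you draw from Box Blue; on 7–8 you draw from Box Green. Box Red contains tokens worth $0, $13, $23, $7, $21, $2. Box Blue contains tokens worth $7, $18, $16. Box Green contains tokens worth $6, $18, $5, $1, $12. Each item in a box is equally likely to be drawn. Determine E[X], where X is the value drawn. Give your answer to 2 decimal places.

E[X | Box Red] = (0 + 13 + 23 + 7 + 21 + 2)/6 = 11
E[X | Box Blue] = (7 + 18 + 16)/3 = 41/3
E[X | Box Green] = (6 + 18 + 5 + 1 + 12)/5 = 42/5
E[X] = (5/8)·11 + (1/8)·41/3 + (1/4)·42/5 = 641/60 ≈ 10.68

$10.68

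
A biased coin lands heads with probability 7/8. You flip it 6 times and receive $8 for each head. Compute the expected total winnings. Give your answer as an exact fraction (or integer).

E[#heads] = 6·7/8 = 21/4 (linearity over flips).
E[winnings] = 8·21/4 = 42.

$42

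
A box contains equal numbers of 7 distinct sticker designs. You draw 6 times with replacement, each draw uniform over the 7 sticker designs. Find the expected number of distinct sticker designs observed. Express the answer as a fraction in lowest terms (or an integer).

Let Xⱼ=1 if type j appears at least once. P(Xⱼ=1) = 1 − ((7−1)/7)^6 = 70993/117649.
E[#distinct] = 7·70993/117649 = 70993/16807.

70993/16807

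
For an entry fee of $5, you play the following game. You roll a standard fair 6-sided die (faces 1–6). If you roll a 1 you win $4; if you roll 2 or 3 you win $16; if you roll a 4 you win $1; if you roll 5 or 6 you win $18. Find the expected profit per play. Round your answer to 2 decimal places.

$7.17

E[payout] = (1/6)·1 + (1/6)·4 + (1/3)·16 + (1/3)·18 = 73/6
Expected profit = 73/6 − 5 = 43/6 ≈ $7.17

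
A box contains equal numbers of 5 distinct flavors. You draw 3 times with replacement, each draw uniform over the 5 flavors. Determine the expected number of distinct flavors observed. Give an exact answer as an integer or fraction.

Let Xⱼ=1 if type j appears at least once. P(Xⱼ=1) = 1 − ((5−1)/5)^3 = 61/125.
E[#distinct] = 5·61/125 = 61/25.

61/25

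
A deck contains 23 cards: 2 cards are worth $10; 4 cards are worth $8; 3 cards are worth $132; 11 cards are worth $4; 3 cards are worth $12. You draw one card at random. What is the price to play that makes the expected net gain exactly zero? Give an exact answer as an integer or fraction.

528/23 dollars

E[payout] = (2/23)·10 + (4/23)·8 + (3/23)·132 + (11/23)·4 + (3/23)·12 = 528/23
Fair fee = E[payout] = 528/23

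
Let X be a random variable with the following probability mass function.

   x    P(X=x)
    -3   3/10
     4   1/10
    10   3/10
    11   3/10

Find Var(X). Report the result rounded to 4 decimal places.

36.9600

E[X] = (3/10)·(-3) + (1/10)·4 + (3/10)·10 + (3/10)·11 = 29/5
E[X²] = (3/10)·9 + (1/10)·16 + (3/10)·100 + (3/10)·121 = 353/5
Var(X) = 353/5 − (29/5)² = 924/25 ≈ 36.9600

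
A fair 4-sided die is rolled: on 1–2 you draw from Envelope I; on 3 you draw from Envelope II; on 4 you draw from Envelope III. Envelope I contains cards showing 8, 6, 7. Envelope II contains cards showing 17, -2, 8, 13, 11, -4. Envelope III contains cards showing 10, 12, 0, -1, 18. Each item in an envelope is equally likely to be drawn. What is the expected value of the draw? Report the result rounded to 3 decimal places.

7.242

E[X | Envelope I] = (8 + 6 + 7)/3 = 7
E[X | Envelope II] = (17 − 2 + 8 + 13 + 11 − 4)/6 = 43/6
E[X | Envelope III] = (10 + 12 + 0 − 1 + 18)/5 = 39/5
E[X] = (1/2)·7 + (1/4)·43/6 + (1/4)·39/5 = 869/120 ≈ 7.242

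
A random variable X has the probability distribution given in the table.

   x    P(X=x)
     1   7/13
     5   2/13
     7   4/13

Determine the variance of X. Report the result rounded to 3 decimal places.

7.479

E[X] = (7/13)·1 + (2/13)·5 + (4/13)·7 = 45/13
E[X²] = (7/13)·1 + (2/13)·25 + (4/13)·49 = 253/13
Var(X) = 253/13 − (45/13)² = 1264/169 ≈ 7.479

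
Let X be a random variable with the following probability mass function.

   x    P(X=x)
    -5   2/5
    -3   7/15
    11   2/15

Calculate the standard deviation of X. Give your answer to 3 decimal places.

E[X] = -29/15, E[X²] = 91/3
Var(X) = E[X²] − (E[X])² = 91/3 − 841/225 = 5984/225
SD(X) = √(5984/225) ≈ 5.157

5.157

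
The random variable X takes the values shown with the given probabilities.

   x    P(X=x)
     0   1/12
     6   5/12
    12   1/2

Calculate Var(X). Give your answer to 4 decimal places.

E[X] = (1/12)·0 + (5/12)·6 + (1/2)·12 = 17/2
E[X²] = (1/12)·0 + (5/12)·36 + (1/2)·144 = 87
Var(X) = 87 − (17/2)² = 59/4 ≈ 14.7500

14.7500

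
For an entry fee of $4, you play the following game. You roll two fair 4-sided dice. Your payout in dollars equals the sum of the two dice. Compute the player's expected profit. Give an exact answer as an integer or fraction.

$1

Distribution of the sum of the two dice: 2 w.p. 1/16, 3 w.p. 1/8, 4 w.p. 3/16, 5 w.p. 1/4, 6 w.p. 3/16, 7 w.p. 1/8, …
E[payout] = (1/16)·2 + (1/8)·3 + (3/16)·4 + (1/4)·5 + (3/16)·6 + (1/8)·7 + (1/16)·8 = 5
Expected profit = 5 − 4 = 1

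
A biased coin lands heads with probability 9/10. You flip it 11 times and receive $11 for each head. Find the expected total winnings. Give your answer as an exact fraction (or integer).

1089/10 dollars

E[#heads] = 11·9/10 = 99/10 (linearity over flips).
E[winnings] = 11·99/10 = 1089/10.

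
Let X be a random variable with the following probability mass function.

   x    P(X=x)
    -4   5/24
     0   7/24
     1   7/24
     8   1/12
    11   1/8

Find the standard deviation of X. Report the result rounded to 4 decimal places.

E[X] = 3/2, E[X²] = 289/12
Var(X) = E[X²] − (E[X])² = 289/12 − 9/4 = 131/6
SD(X) = √(131/6) ≈ 4.6726

4.6726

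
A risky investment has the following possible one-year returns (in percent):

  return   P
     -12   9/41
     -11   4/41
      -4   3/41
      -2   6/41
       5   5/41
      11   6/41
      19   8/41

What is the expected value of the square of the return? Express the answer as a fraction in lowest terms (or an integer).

E[X²] = (9/41)·144 + (4/41)·121 + (3/41)·16 + (6/41)·4 + (5/41)·25 + (6/41)·121 + (8/41)·361
     = 5591/41

5591/41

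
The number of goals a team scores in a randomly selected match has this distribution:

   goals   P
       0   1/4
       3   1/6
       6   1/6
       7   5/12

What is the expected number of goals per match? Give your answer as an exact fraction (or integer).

E[X] = (1/4)·0 + (1/6)·3 + (1/6)·6 + (5/12)·7
     = 53/12

53/12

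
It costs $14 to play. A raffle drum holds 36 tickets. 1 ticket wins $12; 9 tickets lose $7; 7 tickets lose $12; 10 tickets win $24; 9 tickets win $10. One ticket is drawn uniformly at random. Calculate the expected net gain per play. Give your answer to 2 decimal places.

-$8.58

E[payout] = (1/36)·12 + (9/36)·(-7) + (7/36)·(-12) + (10/36)·24 + (9/36)·10 = 65/12
Expected profit = 65/12 − 14 = -103/12 ≈ -$8.58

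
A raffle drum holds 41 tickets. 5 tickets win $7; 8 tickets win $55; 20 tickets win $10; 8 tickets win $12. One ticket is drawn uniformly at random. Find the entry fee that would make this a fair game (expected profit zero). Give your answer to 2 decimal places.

$18.80

E[payout] = (5/41)·7 + (8/41)·55 + (20/41)·10 + (8/41)·12 = 771/41
Fair fee = E[payout] = 771/41 ≈ $18.80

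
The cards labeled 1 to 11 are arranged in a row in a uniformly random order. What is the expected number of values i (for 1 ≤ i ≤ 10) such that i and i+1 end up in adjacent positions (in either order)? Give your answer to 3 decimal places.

For each i ∈ {1,…,10}, let Xᵢ = 1 if i and i+1 are adjacent. P(Xᵢ=1) = 2·(11−1)!/11! = 2/11.
By linearity, E[ΣXᵢ] = (10)·(2/11) = 20/11.
≈ 1.818

1.818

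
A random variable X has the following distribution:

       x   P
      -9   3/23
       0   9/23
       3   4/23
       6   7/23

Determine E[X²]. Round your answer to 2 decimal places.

E[X²] = (3/23)·81 + (9/23)·0 + (4/23)·9 + (7/23)·36
     = 531/23 ≈ 23.09

23.09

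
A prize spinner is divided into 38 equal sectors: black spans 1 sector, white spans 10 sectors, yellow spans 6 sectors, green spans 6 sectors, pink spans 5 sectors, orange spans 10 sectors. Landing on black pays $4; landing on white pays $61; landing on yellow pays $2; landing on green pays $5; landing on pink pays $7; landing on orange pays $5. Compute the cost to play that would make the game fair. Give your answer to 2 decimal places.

E[payout] = (1/38)·4 + (10/38)·61 + (6/38)·2 + (6/38)·5 + (5/38)·7 + (10/38)·5 = 39/2
Fair fee = E[payout] = 39/2 ≈ $19.50

$19.50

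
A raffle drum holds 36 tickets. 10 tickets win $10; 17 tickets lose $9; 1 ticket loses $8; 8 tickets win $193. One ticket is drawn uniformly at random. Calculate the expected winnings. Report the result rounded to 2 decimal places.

$41.19

E[payout] = (10/36)·10 + (17/36)·(-9) + (1/36)·(-8) + (8/36)·193 = 1483/36
≈ $41.19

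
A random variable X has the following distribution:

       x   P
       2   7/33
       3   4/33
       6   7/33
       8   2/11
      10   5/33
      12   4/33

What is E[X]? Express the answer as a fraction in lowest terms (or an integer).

E[X] = (7/33)·2 + (4/33)·3 + (7/33)·6 + (2/11)·8 + (5/33)·10 + (4/33)·12
     = 214/33

214/33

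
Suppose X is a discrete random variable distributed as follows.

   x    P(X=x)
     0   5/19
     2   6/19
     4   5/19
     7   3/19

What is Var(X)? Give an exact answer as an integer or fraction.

1960/361

E[X] = (5/19)·0 + (6/19)·2 + (5/19)·4 + (3/19)·7 = 53/19
E[X²] = (5/19)·0 + (6/19)·4 + (5/19)·16 + (3/19)·49 = 251/19
Var(X) = 251/19 − (53/19)² = 1960/361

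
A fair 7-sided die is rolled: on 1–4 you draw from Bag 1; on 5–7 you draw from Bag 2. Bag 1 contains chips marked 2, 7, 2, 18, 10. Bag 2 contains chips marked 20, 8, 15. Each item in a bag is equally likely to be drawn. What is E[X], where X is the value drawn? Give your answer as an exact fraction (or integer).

E[X | Bag 1] = (2 + 7 + 2 + 18 + 10)/5 = 39/5
E[X | Bag 2] = (20 + 8 + 15)/3 = 43/3
E[X] = (4/7)·39/5 + (3/7)·43/3 = 53/5

53/5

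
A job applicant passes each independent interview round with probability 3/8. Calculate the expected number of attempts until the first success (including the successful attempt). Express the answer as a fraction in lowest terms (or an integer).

8/3

For a geometric distribution, E[trials] = 1/p = 1/(3/8) = 8/3.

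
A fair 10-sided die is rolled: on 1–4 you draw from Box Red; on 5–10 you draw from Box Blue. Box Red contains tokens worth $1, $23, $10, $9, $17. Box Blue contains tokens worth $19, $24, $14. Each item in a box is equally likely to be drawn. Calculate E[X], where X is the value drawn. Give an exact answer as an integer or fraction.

E[X | Box Red] = (1 + 23 + 10 + 9 + 17)/5 = 12
E[X | Box Blue] = (19 + 24 + 14)/3 = 19
E[X] = (2/5)·12 + (3/5)·19 = 81/5

81/5 dollars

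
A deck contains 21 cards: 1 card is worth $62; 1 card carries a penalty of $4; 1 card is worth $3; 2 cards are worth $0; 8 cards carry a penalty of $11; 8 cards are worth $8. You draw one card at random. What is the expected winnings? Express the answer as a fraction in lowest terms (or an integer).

37/21 dollars

E[payout] = (1/21)·62 + (1/21)·(-4) + (1/21)·3 + (2/21)·0 + (8/21)·(-11) + (8/21)·8 = 37/21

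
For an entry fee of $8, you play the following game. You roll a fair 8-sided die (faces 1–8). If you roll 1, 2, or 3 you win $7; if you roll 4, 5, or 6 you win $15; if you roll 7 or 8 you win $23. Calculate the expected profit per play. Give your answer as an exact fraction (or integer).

E[payout] = (3/8)·7 + (3/8)·15 + (1/4)·23 = 14
Expected profit = 14 − 8 = 6

$6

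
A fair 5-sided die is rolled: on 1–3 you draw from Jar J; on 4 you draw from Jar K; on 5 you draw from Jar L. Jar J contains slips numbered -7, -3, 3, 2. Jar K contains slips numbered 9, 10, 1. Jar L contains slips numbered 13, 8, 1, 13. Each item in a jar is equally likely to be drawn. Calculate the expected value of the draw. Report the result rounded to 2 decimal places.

2.33

E[X | Jar J] = (-7 − 3 + 3 + 2)/4 = -5/4
E[X | Jar K] = (9 + 10 + 1)/3 = 20/3
E[X | Jar L] = (13 + 8 + 1 + 13)/4 = 35/4
E[X] = (3/5)·(-5/4) + (1/5)·20/3 + (1/5)·35/4 = 7/3 ≈ 2.33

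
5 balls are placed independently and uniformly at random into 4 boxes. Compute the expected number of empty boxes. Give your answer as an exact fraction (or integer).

Let Xⱼ=1 if box j is empty. P(Xⱼ=1) = ((4-1)/4)^5 = 243/1024.
By linearity, E[#empty] = 4·243/1024 = 243/256.

243/256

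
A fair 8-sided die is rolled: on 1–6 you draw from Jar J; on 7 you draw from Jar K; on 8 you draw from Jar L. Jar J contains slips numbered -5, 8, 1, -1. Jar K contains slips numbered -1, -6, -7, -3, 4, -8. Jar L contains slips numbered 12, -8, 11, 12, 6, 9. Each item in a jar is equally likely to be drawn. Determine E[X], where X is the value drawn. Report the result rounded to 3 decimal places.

E[X | Jar J] = (-5 + 8 + 1 − 1)/4 = 3/4
E[X | Jar K] = (-1 − 6 − 7 − 3 + 4 − 8)/6 = -7/2
E[X | Jar L] = (12 − 8 + 11 + 12 + 6 + 9)/6 = 7
E[X] = (3/4)·3/4 + (1/8)·(-7/2) + (1/8)·7 = 1 ≈ 1.000

1.000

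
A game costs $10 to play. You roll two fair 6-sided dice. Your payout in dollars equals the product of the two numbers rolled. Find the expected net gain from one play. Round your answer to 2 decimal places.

$2.25

Distribution of the product of the two numbers rolled: 1 w.p. 1/36, 2 w.p. 1/18, 3 w.p. 1/18, 4 w.p. 1/12, 5 w.p. 1/18, 6 w.p. 1/9, …
E[payout] = (1/36)·1 + (1/18)·2 + (1/18)·3 + (1/12)·4 + (1/18)·5 + (1/9)·6 + (1/18)·8 + (1/36)·9 + (1/18)·10 + (1/9)·12 + (1/18)·15 + (1/36)·16 + (1/18)·18 + (1/18)·20 + (1/18)·24 + (1/36)·25 + (1/18)·30 + (1/36)·36 = 49/4
Expected profit = 49/4 − 10 = 9/4 ≈ $2.25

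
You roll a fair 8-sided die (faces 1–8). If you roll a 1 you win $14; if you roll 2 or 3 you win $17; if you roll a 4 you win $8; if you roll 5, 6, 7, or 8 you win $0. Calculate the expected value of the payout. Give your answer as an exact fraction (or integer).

E[payout] = (1/2)·0 + (1/8)·8 + (1/8)·14 + (1/4)·17 = 7

$7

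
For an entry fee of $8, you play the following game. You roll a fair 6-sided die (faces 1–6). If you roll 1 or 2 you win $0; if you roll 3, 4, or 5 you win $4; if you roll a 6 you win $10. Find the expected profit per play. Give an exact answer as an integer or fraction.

E[payout] = (1/3)·0 + (1/2)·4 + (1/6)·10 = 11/3
Expected profit = 11/3 − 8 = -13/3

-13/3 dollars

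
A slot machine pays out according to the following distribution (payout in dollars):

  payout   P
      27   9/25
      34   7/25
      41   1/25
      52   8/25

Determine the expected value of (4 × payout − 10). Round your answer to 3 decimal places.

140.080

E[4x-10] = (9/25)·98 + (7/25)·126 + (1/25)·154 + (8/25)·198
     = 3502/25 ≈ 140.080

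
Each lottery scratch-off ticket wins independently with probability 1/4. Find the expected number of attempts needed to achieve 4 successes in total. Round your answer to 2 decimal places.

16.00

By linearity (sum of 4 independent geometric waits), E[trials] = 4/p = 4/(1/4) = 16.
≈ 16.00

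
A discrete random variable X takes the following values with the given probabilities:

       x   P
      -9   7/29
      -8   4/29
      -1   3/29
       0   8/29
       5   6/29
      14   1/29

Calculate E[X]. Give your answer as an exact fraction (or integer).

-54/29

E[X] = (7/29)·(-9) + (4/29)·(-8) + (3/29)·(-1) + (8/29)·0 + (6/29)·5 + (1/29)·14
     = -54/29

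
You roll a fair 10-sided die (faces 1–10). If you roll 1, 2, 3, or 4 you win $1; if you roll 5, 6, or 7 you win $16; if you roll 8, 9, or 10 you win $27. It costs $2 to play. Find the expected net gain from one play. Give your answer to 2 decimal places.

E[payout] = (2/5)·1 + (3/10)·16 + (3/10)·27 = 133/10
Expected profit = 133/10 − 2 = 113/10 ≈ $11.30

$11.30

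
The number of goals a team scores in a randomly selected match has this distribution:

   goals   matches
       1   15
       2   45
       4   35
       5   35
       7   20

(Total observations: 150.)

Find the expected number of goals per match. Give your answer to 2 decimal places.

3.73

Total = 150, so P(goals=1) = 15/150, etc.
E[X] = (1/10)·1 + (3/10)·2 + (7/30)·4 + (7/30)·5 + (2/15)·7
     = 56/15 ≈ 3.73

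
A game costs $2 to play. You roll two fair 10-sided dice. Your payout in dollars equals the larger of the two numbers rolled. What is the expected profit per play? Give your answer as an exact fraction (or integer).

103/20 dollars

Distribution of the larger of the two numbers rolled: 1 w.p. 1/100, 2 w.p. 3/100, 3 w.p. 1/20, 4 w.p. 7/100, 5 w.p. 9/100, 6 w.p. 11/100, …
E[payout] = (1/100)·1 + (3/100)·2 + (1/20)·3 + (7/100)·4 + (9/100)·5 + (11/100)·6 + (13/100)·7 + (3/20)·8 + (17/100)·9 + (19/100)·10 = 143/20
Expected profit = 143/20 − 2 = 103/20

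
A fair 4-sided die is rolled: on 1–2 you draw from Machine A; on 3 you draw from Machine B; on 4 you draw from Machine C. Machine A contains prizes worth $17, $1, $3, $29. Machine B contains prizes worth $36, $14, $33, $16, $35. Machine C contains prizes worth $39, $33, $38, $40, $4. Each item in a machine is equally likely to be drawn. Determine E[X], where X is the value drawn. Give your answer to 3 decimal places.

$20.650

E[X | Machine A] = (17 + 1 + 3 + 29)/4 = 25/2
E[X | Machine B] = (36 + 14 + 33 + 16 + 35)/5 = 134/5
E[X | Machine C] = (39 + 33 + 38 + 40 + 4)/5 = 154/5
E[X] = (1/2)·25/2 + (1/4)·134/5 + (1/4)·154/5 = 413/20 ≈ 20.650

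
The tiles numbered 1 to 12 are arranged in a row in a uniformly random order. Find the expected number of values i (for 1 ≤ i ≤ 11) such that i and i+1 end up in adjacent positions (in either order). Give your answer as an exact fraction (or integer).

11/6

For each i ∈ {1,…,11}, let Xᵢ = 1 if i and i+1 are adjacent. P(Xᵢ=1) = 2·(12−1)!/12! = 2/12.
By linearity, E[ΣXᵢ] = (11)·(2/12) = 11/6.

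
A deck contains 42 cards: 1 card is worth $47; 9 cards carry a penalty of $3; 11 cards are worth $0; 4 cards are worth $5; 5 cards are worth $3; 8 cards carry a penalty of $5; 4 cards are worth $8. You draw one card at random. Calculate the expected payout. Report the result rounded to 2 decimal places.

$1.12

E[payout] = (1/42)·47 + (9/42)·(-3) + (11/42)·0 + (4/42)·5 + (5/42)·3 + (8/42)·(-5) + (4/42)·8 = 47/42
≈ $1.12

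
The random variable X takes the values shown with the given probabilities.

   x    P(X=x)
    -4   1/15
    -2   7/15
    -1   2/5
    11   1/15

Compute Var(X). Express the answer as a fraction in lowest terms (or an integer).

E[X] = (1/15)·(-4) + (7/15)·(-2) + (2/5)·(-1) + (1/15)·11 = -13/15
E[X²] = (1/15)·16 + (7/15)·4 + (2/5)·1 + (1/15)·121 = 57/5
Var(X) = 57/5 − (-13/15)² = 2396/225

2396/225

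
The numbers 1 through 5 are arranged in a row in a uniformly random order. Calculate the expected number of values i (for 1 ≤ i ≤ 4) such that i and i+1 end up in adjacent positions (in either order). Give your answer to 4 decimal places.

1.6000

For each i ∈ {1,…,4}, let Xᵢ = 1 if i and i+1 are adjacent. P(Xᵢ=1) = 2·(5−1)!/5! = 2/5.
By linearity, E[ΣXᵢ] = (4)·(2/5) = 8/5.
≈ 1.6000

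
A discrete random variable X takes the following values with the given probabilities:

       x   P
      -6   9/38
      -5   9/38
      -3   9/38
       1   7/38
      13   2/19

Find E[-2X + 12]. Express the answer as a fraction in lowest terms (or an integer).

E[-2x+12] = (9/38)·24 + (9/38)·22 + (9/38)·18 + (7/38)·10 + (2/19)·(-14)
     = 295/19

295/19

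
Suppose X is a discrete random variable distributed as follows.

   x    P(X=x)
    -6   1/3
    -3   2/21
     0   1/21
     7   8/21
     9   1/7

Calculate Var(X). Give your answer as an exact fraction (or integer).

E[X] = (1/3)·(-6) + (2/21)·(-3) + (1/21)·0 + (8/21)·7 + (1/7)·9 = 5/3
E[X²] = (1/3)·36 + (2/21)·9 + (1/21)·0 + (8/21)·49 + (1/7)·81 = 905/21
Var(X) = 905/21 − (5/3)² = 2540/63

2540/63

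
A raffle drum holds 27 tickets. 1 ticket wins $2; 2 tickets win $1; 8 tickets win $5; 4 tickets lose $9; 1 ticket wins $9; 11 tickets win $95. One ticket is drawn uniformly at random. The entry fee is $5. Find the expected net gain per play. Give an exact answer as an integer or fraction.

E[payout] = (1/27)·2 + (2/27)·1 + (8/27)·5 + (4/27)·(-9) + (1/27)·9 + (11/27)·95 = 118/3
Expected profit = 118/3 − 5 = 103/3

103/3 dollars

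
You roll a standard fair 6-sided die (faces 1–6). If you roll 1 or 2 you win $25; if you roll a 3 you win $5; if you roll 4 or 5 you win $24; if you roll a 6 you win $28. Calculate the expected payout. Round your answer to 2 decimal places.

$21.83

E[payout] = (1/6)·5 + (1/3)·24 + (1/3)·25 + (1/6)·28 = 131/6
≈ $21.83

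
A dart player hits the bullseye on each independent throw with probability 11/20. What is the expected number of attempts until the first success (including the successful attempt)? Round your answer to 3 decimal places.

1.818

For a geometric distribution, E[trials] = 1/p = 1/(11/20) = 20/11.
≈ 1.818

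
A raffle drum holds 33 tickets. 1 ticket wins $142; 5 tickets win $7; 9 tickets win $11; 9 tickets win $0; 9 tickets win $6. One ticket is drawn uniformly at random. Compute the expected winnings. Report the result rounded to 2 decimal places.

$10.00

E[payout] = (1/33)·142 + (5/33)·7 + (9/33)·11 + (9/33)·0 + (9/33)·6 = 10
≈ $10.00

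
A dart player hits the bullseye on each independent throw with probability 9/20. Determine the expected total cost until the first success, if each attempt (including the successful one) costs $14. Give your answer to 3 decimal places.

E[#attempts] = 1/p = 20/9; E[cost] = 14·20/9 = 280/9.
≈ 31.111

$31.111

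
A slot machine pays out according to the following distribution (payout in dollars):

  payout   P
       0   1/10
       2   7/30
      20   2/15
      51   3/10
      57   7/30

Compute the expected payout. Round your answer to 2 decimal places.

E[X] = (1/10)·0 + (7/30)·2 + (2/15)·20 + (3/10)·51 + (7/30)·57
     = 476/15 ≈ 31.73

$31.73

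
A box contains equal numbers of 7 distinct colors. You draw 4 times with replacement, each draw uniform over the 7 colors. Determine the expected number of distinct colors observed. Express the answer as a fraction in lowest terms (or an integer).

1105/343

Let Xⱼ=1 if type j appears at least once. P(Xⱼ=1) = 1 − ((7−1)/7)^4 = 1105/2401.
E[#distinct] = 7·1105/2401 = 1105/343.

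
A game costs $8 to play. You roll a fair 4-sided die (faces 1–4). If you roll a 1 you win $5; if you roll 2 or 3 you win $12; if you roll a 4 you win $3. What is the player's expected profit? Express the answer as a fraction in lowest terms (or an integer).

$0

E[payout] = (1/4)·3 + (1/4)·5 + (1/2)·12 = 8
Expected profit = 8 − 8 = 0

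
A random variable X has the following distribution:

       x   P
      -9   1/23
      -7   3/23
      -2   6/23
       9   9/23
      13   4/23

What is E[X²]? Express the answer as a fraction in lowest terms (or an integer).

1657/23

E[X²] = (1/23)·81 + (3/23)·49 + (6/23)·4 + (9/23)·81 + (4/23)·169
     = 1657/23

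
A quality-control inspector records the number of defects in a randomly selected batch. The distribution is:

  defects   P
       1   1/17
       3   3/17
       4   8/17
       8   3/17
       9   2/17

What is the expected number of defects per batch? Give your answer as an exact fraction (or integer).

E[X] = (1/17)·1 + (3/17)·3 + (8/17)·4 + (3/17)·8 + (2/17)·9
     = 84/17

84/17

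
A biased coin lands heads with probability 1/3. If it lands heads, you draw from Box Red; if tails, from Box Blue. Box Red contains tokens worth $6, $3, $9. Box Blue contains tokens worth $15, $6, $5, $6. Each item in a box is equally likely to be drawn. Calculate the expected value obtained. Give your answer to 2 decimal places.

$7.33

E[X | Box Red] = (6 + 3 + 9)/3 = 6
E[X | Box Blue] = (15 + 6 + 5 + 6)/4 = 8
E[X] = (1/3)·6 + (2/3)·8 = 22/3 ≈ 7.33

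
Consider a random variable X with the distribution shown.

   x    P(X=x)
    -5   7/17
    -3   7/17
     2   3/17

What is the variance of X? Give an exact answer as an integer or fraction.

1750/289

E[X] = (7/17)·(-5) + (7/17)·(-3) + (3/17)·2 = -50/17
E[X²] = (7/17)·25 + (7/17)·9 + (3/17)·4 = 250/17
Var(X) = 250/17 − (-50/17)² = 1750/289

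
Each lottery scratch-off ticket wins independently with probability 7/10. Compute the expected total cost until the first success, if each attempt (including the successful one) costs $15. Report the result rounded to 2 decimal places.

$21.43

E[#attempts] = 1/p = 10/7; E[cost] = 15·10/7 = 150/7.
≈ 21.43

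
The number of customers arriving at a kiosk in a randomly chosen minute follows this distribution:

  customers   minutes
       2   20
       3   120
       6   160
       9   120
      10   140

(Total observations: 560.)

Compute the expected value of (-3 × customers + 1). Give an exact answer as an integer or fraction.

Total = 560, so P(customers=2) = 20/560, etc.
E[-3x+1] = (1/28)·(-5) + (3/14)·(-8) + (2/7)·(-17) + (3/14)·(-26) + (1/4)·(-29)
     = -137/7

-137/7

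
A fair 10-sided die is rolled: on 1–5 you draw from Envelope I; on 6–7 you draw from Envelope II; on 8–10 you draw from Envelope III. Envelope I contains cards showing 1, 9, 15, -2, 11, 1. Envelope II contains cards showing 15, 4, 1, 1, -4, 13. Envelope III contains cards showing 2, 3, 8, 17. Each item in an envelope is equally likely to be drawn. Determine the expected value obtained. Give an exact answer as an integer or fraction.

E[X | Envelope I] = (1 + 9 + 15 − 2 + 11 + 1)/6 = 35/6
E[X | Envelope II] = (15 + 4 + 1 + 1 − 4 + 13)/6 = 5
E[X | Envelope III] = (2 + 3 + 8 + 17)/4 = 15/2
E[X] = (1/2)·35/6 + (1/5)·5 + (3/10)·15/2 = 37/6

37/6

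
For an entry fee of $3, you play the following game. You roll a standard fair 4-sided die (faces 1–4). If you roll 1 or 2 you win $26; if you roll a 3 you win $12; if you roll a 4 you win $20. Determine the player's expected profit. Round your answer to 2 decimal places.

$18.00

E[payout] = (1/4)·12 + (1/4)·20 + (1/2)·26 = 21
Expected profit = 21 − 3 = 18 ≈ $18.00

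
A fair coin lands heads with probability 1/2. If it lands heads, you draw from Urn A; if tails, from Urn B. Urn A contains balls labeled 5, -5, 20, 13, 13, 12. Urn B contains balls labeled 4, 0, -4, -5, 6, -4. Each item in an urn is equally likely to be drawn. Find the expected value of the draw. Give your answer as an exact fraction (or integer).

E[X | Urn A] = (5 − 5 + 20 + 13 + 13 + 12)/6 = 29/3
E[X | Urn B] = (4 + 0 − 4 − 5 + 6 − 4)/6 = -1/2
E[X] = (1/2)·29/3 + (1/2)·(-1/2) = 55/12

55/12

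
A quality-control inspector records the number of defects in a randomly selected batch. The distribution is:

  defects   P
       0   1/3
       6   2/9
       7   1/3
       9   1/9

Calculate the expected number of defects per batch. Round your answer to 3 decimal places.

E[X] = (1/3)·0 + (2/9)·6 + (1/3)·7 + (1/9)·9
     = 14/3 ≈ 4.667

4.667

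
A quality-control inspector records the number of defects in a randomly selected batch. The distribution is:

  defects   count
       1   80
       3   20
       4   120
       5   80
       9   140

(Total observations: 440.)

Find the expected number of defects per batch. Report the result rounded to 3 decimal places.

5.182

Total = 440, so P(defects=1) = 80/440, etc.
E[X] = (2/11)·1 + (1/22)·3 + (3/11)·4 + (2/11)·5 + (7/22)·9
     = 57/11 ≈ 5.182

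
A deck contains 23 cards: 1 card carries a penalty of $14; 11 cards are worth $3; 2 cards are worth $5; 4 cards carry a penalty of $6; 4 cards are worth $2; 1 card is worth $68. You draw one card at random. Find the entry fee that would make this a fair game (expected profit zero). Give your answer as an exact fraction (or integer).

81/23 dollars

E[payout] = (1/23)·(-14) + (11/23)·3 + (2/23)·5 + (4/23)·(-6) + (4/23)·2 + (1/23)·68 = 81/23
Fair fee = E[payout] = 81/23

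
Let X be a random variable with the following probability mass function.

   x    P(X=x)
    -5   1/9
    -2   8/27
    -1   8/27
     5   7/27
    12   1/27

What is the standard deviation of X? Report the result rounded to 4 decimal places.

E[X] = 8/27, E[X²] = 434/27
Var(X) = E[X²] − (E[X])² = 434/27 − 64/729 = 11654/729
SD(X) = √(11654/729) ≈ 3.9983

3.9983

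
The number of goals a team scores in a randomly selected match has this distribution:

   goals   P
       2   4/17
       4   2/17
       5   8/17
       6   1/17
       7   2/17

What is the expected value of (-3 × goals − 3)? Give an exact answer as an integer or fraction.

E[-3x-3] = (4/17)·(-9) + (2/17)·(-15) + (8/17)·(-18) + (1/17)·(-21) + (2/17)·(-24)
     = -279/17

-279/17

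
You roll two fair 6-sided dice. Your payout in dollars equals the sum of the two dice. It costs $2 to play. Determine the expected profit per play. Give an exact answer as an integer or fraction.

Distribution of the sum of the two dice: 2 w.p. 1/36, 3 w.p. 1/18, 4 w.p. 1/12, 5 w.p. 1/9, 6 w.p. 5/36, 7 w.p. 1/6, …
E[payout] = (1/36)·2 + (1/18)·3 + (1/12)·4 + (1/9)·5 + (5/36)·6 + (1/6)·7 + (5/36)·8 + (1/9)·9 + (1/12)·10 + (1/18)·11 + (1/36)·12 = 7
Expected profit = 7 − 2 = 5

$5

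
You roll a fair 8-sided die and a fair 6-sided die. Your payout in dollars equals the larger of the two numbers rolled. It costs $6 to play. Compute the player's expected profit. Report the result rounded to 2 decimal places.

Distribution of the larger of the two numbers rolled: 1 w.p. 1/48, 2 w.p. 1/16, 3 w.p. 5/48, 4 w.p. 7/48, 5 w.p. 3/16, 6 w.p. 11/48, …
E[payout] = (1/48)·1 + (1/16)·2 + (5/48)·3 + (7/48)·4 + (3/16)·5 + (11/48)·6 + (1/8)·7 + (1/8)·8 = 251/48
Expected profit = 251/48 − 6 = -37/48 ≈ -$0.77

-$0.77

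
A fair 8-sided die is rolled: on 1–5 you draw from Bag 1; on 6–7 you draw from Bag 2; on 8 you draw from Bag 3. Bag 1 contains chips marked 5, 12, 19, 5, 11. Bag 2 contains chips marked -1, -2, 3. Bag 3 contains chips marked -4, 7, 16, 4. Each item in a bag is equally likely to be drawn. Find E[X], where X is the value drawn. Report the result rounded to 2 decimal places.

7.22

E[X | Bag 1] = (5 + 12 + 19 + 5 + 11)/5 = 52/5
E[X | Bag 2] = (-1 − 2 + 3)/3 = 0
E[X | Bag 3] = (-4 + 7 + 16 + 4)/4 = 23/4
E[X] = (5/8)·52/5 + (1/4)·0 + (1/8)·23/4 = 231/32 ≈ 7.22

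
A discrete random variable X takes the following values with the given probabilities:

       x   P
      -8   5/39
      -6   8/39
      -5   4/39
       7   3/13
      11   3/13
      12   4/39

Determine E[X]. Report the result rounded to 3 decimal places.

2.615

E[X] = (5/39)·(-8) + (8/39)·(-6) + (4/39)·(-5) + (3/13)·7 + (3/13)·11 + (4/39)·12
     = 34/13 ≈ 2.615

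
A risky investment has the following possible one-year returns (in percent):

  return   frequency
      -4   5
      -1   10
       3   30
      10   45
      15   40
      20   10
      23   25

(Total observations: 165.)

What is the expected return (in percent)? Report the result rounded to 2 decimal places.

11.42

Total = 165, so P(return=-4) = 5/165, etc.
E[X] = (1/33)·(-4) + (2/33)·(-1) + (2/11)·3 + (3/11)·10 + (8/33)·15 + (2/33)·20 + (5/33)·23
     = 377/33 ≈ 11.42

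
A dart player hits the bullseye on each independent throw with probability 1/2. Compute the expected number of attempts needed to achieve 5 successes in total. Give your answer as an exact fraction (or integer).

10

By linearity (sum of 5 independent geometric waits), E[trials] = 5/p = 5/(1/2) = 10.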